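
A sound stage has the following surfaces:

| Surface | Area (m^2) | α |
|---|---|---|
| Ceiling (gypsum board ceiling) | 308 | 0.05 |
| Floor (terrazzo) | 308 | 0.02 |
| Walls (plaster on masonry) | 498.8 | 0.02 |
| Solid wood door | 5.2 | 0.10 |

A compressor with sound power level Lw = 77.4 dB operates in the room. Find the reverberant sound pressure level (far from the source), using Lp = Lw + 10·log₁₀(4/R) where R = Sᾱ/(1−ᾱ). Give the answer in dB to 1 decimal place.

68.2 dB

A = 32.056 sabins; S = 1120.0 m^2.
ᾱ = 0.0286, so room constant R = A/(1−ᾱ) = 33.000 m^2.
Lp = 77.4 + 10·log₁₀(4/33.000) = 77.4 + (-9.16) = 68.2 dB.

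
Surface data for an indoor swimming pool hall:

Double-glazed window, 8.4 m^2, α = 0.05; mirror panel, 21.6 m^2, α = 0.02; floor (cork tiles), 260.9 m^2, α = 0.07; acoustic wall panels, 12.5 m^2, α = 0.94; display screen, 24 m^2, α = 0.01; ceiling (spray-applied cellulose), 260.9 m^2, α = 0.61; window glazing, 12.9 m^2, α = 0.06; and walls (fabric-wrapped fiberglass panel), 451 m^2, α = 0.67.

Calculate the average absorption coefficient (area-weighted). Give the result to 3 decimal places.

S = Σ Sᵢ = 8.4 + 21.6 + 260.9 + 12.5 + 24 + 260.9 + 12.9 + 451 = 1052.2 m^2.
A = 8.4×0.05 + 21.6×0.02 + 260.9×0.07 + 12.5×0.94 + 24×0.01 + 260.9×0.61 + 12.9×0.06 + 451×0.67 = 493.198 sabins.
ᾱ = 493.198 / 1052.2 = 0.469.

0.469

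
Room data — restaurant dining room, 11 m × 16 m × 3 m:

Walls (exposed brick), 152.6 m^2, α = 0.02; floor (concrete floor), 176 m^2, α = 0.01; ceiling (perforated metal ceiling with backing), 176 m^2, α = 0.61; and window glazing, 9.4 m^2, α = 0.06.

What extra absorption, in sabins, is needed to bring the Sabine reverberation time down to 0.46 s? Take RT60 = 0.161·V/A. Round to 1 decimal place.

A₁ = Σ Sᵢαᵢ = 152.6*0.02 + 176*0.01 + 176*0.61 + 9.4*0.06 = 112.736 sabins.
Target A₂ = 0.161·528/0.46 = 184.800 sabins (V = 528 m³).
Additional absorption ΔA = 184.800 − 112.736 = 72.1 sabins.

72.1 sabins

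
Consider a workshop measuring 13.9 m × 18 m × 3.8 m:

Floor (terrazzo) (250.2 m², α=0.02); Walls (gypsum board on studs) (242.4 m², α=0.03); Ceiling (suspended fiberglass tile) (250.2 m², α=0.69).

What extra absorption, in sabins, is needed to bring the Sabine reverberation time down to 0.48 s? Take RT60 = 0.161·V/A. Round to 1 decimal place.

Total absorption A₁ = 250.2·0.02 + 242.4·0.03 + 250.2·0.69
  = 5.004 + 7.272 + 172.638 = 184.914 m² sabins.
Target A₂ = 0.161·950.76/0.48 = 318.901 sabins (V = 950.76 m³).
Additional absorption ΔA = 318.901 − 184.914 = 134.0 sabins.

134.0 sabins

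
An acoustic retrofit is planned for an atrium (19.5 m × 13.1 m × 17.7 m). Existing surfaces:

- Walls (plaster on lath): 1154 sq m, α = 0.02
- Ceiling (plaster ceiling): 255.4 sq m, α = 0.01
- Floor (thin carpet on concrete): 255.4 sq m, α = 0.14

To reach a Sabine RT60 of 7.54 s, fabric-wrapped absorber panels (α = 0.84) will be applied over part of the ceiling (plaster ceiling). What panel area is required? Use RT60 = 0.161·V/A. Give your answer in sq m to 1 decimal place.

A₁ = Σ Sᵢαᵢ = 1154*0.02 + 255.4*0.01 + 255.4*0.14 = 61.390 sabins.
V = 4521.465 m³. Target absorption A₂ = 0.161 × 4521.465 / 7.54 = 96.546 sabins.
Absorption to add: 96.546 − 61.390 = 35.156 sabins.
Net gain per sq m: Δα = 0.84 − 0.01 = 0.83.
Panel area = 35.156 / 0.83 = 42.4 sq m.

42.4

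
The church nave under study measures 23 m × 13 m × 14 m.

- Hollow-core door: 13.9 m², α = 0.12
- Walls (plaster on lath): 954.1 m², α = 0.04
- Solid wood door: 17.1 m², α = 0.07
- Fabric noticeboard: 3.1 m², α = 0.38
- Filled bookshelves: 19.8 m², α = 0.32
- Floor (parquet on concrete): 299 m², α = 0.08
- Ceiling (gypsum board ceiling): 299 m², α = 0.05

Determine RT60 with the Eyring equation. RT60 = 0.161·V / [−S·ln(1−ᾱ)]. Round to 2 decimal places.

7.50 s

S = Σ Sᵢ = 1606.0 m².
Σ(Sᵢαᵢ) = 13.9·0.12 + 954.1·0.04 + 17.1·0.07 + 3.1·0.38 + 19.8·0.32 + 299·0.08 + 299·0.05 = 87.413.
Mean coefficient ᾱ = A/S = 0.0544.
Eyring denominator: −S ln(1−ᾱ) = 89.833.
V = 23 × 13 × 14 = 4186 m³.
T = 0.161·V/[−S·ln(1−ᾱ)] = 0.161·4186/89.833 = 7.50 s.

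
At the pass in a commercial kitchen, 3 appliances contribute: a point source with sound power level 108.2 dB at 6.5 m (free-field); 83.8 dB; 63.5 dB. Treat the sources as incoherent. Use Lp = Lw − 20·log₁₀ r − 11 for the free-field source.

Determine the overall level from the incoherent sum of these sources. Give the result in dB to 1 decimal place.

85.6 dB

Source at 6.5 m: Lp = 108.2 − 20·log₁₀(6.5) − 11 = 80.9 dB.
Sum in the linear (power) domain: Σ 10^(Lᵢ/10) = 10^(80.9/10) + 10^(83.8/10) + 10^(63.5/10) = 3.651e+08.
Combined level = 10 log₁₀(3.651e+08) = 85.6 dB.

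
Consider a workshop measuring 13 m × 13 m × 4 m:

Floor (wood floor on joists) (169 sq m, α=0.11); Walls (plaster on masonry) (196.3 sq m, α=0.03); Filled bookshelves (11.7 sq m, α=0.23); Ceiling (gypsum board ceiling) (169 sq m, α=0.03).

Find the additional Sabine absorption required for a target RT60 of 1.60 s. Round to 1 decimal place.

35.8 sabins

Summing Sᵢαᵢ: 18.590 + 5.889 + 2.691 + 5.070 → A₁ = 32.240 sabins.
V = 676 m³. Required absorption A₂ = 0.161 × 676 / 1.60 = 68.022 sabins.
Shortfall: 68.022 − 32.240 = 35.8 sabins.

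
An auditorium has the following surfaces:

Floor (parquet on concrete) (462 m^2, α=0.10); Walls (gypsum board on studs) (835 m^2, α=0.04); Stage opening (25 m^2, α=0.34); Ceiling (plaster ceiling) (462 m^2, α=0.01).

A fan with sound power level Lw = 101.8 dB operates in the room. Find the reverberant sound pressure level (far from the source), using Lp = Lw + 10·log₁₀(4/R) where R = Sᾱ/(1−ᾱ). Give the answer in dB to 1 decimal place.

87.9 dB

A = 92.720 sabins; S = 1784.0 m^2.
ᾱ = 92.720/1784.0 = 0.0520; R = Sᾱ/(1−ᾱ) = 92.720/(1−0.0520) = 97.806 m^2.
Lp = 101.8 + 10·log₁₀(4/97.806) = 101.8 + (-13.88) = 87.9 dB.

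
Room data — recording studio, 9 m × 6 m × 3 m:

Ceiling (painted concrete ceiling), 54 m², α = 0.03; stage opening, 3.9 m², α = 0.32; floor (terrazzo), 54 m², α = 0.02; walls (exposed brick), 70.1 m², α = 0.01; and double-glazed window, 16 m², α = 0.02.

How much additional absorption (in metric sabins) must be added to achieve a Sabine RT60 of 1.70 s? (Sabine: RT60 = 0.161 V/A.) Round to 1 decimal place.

A₁ = Σ Sᵢαᵢ = 54×0.03 + 3.9×0.32 + 54×0.02 + 70.1×0.01 + 16×0.02 = 4.969 sabins.
For T = 1.70 s, need A₂ = 0.161·V/T = 0.161·162/1.70 = 15.342 sabins.
Additional absorption ΔA = 15.342 − 4.969 = 10.4 sabins.

10.4 sabins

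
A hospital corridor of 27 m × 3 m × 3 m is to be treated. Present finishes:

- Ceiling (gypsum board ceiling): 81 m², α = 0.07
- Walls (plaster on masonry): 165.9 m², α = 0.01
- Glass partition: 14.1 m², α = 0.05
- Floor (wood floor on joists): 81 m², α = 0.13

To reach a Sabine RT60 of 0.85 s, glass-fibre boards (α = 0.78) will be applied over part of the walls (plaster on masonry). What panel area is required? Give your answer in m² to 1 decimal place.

A₁ = Σ Sᵢαᵢ = 81*0.07 + 165.9*0.01 + 14.1*0.05 + 81*0.13 = 18.564 sabins.
Required A₂ = 0.161·243/0.85 = 46.027 sabins.
ΔA needed = 46.027 − 18.564 = 27.463 sabins.
Net gain per m²: Δα = 0.78 − 0.01 = 0.77.
Panel area = 27.463 / 0.77 = 35.7 m².

35.7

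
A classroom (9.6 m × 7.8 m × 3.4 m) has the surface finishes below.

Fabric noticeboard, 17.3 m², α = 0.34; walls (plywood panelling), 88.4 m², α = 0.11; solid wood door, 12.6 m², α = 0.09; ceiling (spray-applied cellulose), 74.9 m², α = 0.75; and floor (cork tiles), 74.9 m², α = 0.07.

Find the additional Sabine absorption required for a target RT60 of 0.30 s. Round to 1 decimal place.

Total absorption A₁ = 17.3·0.34 + 88.4·0.11 + 12.6·0.09 + 74.9·0.75 + 74.9·0.07
  = 5.882 + 9.724 + 1.134 + 56.175 + 5.243 = 78.158 m² sabins.
Target A₂ = 0.161·254.592/0.30 = 136.631 sabins (V = 254.592 m³).
Shortfall: 136.631 − 78.158 = 58.5 sabins.

58.5 sabins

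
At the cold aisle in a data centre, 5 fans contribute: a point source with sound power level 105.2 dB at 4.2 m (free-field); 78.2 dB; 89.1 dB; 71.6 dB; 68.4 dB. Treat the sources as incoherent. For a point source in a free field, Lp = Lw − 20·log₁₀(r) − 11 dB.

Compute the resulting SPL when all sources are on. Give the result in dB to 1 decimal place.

90.2 dB

Source at 4.2 m: Lp = 105.2 − 20·log₁₀(4.2) − 11 = 81.7 dB.
Sum in the linear (power) domain: Σ 10^(Lᵢ/10) = 10^(81.7/10) + 10^(78.2/10) + 10^(89.1/10) + 10^(71.6/10) + 10^(68.4/10) = 1.048e+09.
Back to dB: 10·log₁₀ Σ = 90.2 dB.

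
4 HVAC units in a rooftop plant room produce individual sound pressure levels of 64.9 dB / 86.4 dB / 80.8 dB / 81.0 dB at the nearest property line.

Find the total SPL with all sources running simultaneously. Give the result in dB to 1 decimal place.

Converting to relative power and adding: 10^(64.9/10) + 10^(86.4/10) + 10^(80.8/10) + 10^(81.0/10) = 6.857e+08.
L_total = 10·log₁₀(6.857e+08) = 88.4 dB.

88.4 dB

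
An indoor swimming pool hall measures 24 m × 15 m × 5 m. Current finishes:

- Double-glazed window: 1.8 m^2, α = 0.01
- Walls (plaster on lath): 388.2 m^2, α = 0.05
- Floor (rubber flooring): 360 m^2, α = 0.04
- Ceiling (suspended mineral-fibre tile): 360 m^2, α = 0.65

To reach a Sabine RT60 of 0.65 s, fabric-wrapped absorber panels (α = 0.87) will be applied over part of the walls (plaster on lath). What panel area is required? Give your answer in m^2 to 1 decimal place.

217.1

A₁ = Σ Sᵢαᵢ = 1.8*0.01 + 388.2*0.05 + 360*0.04 + 360*0.65 = 267.828 sabins.
V = 1800 m³. Target absorption A₂ = 0.161 × 1800 / 0.65 = 445.846 sabins.
Absorption to add: 445.846 − 267.828 = 178.018 sabins.
Each m^2 of panel replacing the walls (plaster on lath) adds (0.87 − 0.05) = 0.82 sabins.
Panel area = 178.018 / 0.82 = 217.1 m^2.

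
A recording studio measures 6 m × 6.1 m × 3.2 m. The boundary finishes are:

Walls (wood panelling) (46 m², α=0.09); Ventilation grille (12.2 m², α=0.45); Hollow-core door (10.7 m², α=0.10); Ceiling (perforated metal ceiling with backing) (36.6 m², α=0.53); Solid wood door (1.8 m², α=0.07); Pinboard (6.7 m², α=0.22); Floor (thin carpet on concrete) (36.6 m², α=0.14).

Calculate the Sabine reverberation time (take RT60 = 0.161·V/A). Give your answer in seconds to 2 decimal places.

Summing Sᵢαᵢ: 4.140 + 5.490 + 1.070 + 19.398 + 0.126 + 1.474 + 5.124 → A = 36.822 sabins.
Room volume: 117.12 m³.
RT60 = 0.161 · V / A = 0.161 × 117.12 / 36.822 = 0.51 s.

0.51 sec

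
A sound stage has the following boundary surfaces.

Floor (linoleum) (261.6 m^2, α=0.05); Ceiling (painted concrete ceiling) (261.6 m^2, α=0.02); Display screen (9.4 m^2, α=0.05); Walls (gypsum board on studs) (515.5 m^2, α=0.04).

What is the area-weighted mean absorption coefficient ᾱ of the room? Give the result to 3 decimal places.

Total surface area S = 1048.1 m^2.
A = 261.6*0.05 + 261.6*0.02 + 9.4*0.05 + 515.5*0.04 = 39.402 sabins.
ᾱ = A/S = 0.038.

0.038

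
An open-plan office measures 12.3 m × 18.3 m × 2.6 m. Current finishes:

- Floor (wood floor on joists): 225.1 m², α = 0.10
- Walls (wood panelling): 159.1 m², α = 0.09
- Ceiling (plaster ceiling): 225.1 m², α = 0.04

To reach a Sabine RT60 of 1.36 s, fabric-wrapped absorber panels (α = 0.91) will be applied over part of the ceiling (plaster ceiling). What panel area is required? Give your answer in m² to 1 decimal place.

27.0

Total absorption A₁ = 225.1*0.10 + 159.1*0.09 + 225.1*0.04
  = 22.510 + 14.319 + 9.004 = 45.833 m² sabins.
Required A₂ = 0.161·585.234/1.36 = 69.281 sabins.
ΔA needed = 69.281 − 45.833 = 23.448 sabins.
Net gain per m²: Δα = 0.91 − 0.04 = 0.87.
Panel area = 23.448 / 0.87 = 27.0 m².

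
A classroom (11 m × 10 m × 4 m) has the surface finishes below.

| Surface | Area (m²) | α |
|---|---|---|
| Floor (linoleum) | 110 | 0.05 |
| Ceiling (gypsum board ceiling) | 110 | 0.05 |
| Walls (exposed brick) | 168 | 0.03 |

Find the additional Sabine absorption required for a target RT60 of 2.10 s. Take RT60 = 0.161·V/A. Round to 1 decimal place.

Summing Sᵢαᵢ: 5.500 + 5.500 + 5.040 → A₁ = 16.040 sabins.
V = 440 m³. Required absorption A₂ = 0.161 × 440 / 2.10 = 33.733 sabins.
Additional absorption ΔA = 33.733 − 16.040 = 17.7 sabins.

17.7 sabins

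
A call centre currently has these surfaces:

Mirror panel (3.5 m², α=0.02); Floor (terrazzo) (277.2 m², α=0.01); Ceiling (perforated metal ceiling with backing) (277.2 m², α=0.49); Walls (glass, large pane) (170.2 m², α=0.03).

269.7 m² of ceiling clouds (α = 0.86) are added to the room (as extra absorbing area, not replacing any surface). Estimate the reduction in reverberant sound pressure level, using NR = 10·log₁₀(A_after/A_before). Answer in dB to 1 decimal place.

4.2 dB

Summing Sᵢαᵢ: 0.070 + 2.772 + 135.828 + 5.106 → A_before = 143.776 sabins.
Treatment contributes 269.7·0.86 = 231.942 sabins.
New total A_after = 375.718 sabins.
Reduction = 10 log₁₀(A_after/A_before) = 10 log₁₀(2.6132) = 4.2 dB.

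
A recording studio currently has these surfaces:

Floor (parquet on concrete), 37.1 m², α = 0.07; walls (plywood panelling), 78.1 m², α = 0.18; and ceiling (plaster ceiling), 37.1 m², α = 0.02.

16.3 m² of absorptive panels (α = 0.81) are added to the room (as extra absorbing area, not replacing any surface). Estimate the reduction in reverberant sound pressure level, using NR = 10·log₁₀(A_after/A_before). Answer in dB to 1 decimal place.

2.5 dB

Total absorption A_before = 37.1×0.07 + 78.1×0.18 + 37.1×0.02
  = 2.597 + 14.058 + 0.742 = 17.397 m² sabins.
Treatment contributes 16.3·0.81 = 13.203 sabins.
New total A_after = 30.600 sabins.
Reduction = 10 log₁₀(A_after/A_before) = 10 log₁₀(1.7589) = 2.5 dB.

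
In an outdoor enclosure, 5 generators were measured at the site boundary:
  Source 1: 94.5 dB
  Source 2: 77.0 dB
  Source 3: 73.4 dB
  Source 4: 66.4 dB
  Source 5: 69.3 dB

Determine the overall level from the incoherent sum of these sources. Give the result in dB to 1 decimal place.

Σ 10^(Lᵢ/10) = 2.903e+09.
Back to dB: 10·log₁₀ Σ = 94.6 dB.

94.6 dB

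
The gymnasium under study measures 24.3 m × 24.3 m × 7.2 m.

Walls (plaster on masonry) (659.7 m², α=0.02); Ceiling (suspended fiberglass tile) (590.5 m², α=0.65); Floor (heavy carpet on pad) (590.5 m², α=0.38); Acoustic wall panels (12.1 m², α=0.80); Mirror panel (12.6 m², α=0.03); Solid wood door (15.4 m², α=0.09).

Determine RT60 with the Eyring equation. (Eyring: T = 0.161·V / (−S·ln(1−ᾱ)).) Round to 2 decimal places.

S = Σ Sᵢ = 1880.8 m².
Σ(Sᵢαᵢ) = 659.7·0.02 + 590.5·0.65 + 590.5·0.38 + 12.1·0.80 + 12.6·0.03 + 15.4·0.09 = 632.853.
Mean coefficient ᾱ = A/S = 0.3365.
−S·ln(1−ᾱ) = −1880.8 × ln(1 − 0.3365) = 771.554.
V = 24.3 × 24.3 × 7.2 = 4251.528 m³.
T = 0.161·V/[−S·ln(1−ᾱ)] = 0.161·4251.528/771.554 = 0.89 s.

0.89 s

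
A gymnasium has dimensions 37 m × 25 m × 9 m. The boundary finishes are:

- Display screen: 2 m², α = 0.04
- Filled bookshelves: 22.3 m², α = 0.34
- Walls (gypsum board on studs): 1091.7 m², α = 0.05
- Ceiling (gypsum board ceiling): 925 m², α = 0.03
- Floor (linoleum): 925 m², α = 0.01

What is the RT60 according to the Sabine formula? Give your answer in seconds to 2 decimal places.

13.50 sec

Total absorption A = 2×0.04 + 22.3×0.34 + 1091.7×0.05 + 925×0.03 + 925×0.01
  = 0.080 + 7.582 + 54.585 + 27.750 + 9.250 = 99.247 m² sabins.
Room volume: 8325 m³.
RT60 = 0.161 · V / A = 0.161 × 8325 / 99.247 = 13.50 s.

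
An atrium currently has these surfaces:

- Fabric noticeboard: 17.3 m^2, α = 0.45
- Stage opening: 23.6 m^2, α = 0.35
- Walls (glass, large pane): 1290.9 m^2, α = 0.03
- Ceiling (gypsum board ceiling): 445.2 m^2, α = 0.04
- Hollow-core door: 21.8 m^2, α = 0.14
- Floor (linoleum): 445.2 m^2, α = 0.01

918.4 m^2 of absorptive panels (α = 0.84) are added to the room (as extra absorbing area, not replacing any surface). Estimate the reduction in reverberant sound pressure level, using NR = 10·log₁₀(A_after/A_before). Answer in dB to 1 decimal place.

Equivalent absorption area: A_before = 17.3*0.45 + 23.6*0.35 + 1290.9*0.03 + 445.2*0.04 + 21.8*0.14 + 445.2*0.01 = 80.084 m^2.
Added absorption = 918.4 × 0.84 = 771.456 sabins.
New total A_after = 851.540 sabins.
NR = 10·log₁₀(851.540/80.084) = 10.3 dB.

10.3 dB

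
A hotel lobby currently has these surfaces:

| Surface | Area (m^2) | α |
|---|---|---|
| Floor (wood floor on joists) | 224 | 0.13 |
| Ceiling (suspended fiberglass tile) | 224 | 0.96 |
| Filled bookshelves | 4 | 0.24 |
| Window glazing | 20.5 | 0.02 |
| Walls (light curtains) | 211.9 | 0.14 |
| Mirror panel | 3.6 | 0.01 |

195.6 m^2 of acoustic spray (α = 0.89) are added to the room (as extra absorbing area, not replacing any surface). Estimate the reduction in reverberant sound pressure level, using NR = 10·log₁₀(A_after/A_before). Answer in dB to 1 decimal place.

2.1 dB

Summing Sᵢαᵢ: 29.120 + 215.040 + 0.960 + 0.410 + 29.666 + 0.036 → A_before = 275.232 sabins.
Added absorption = 195.6 × 0.89 = 174.084 sabins.
New total A_after = 449.316 sabins.
Reduction = 10 log₁₀(A_after/A_before) = 10 log₁₀(1.6325) = 2.1 dB.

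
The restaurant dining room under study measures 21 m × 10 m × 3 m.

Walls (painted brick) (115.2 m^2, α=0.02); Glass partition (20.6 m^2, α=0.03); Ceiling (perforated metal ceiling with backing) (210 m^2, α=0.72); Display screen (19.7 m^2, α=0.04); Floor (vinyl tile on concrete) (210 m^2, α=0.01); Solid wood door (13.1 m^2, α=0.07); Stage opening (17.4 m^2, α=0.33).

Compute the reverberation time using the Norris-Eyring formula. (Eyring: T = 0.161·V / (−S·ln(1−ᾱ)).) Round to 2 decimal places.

S = Σ Sᵢ = 606.0 m^2.
Σ(Sᵢαᵢ) = 115.2·0.02 + 20.6·0.03 + 210·0.72 + 19.7·0.04 + 210·0.01 + 13.1·0.07 + 17.4·0.33 = 163.669.
Mean coefficient ᾱ = A/S = 0.2701.
−S·ln(1−ᾱ) = −606.0 × ln(1 − 0.2701) = 190.798.
V = 21 × 10 × 3 = 630 m³.
T = 0.161·V/[−S·ln(1−ᾱ)] = 0.161·630/190.798 = 0.53 s.

0.53 s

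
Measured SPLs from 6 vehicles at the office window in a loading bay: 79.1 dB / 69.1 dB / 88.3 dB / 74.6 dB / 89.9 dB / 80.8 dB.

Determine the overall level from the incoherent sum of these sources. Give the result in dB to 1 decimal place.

92.8 dB

Σ 10^(Lᵢ/10) = 1.892e+09.
Back to dB: 10·log₁₀ Σ = 92.8 dB.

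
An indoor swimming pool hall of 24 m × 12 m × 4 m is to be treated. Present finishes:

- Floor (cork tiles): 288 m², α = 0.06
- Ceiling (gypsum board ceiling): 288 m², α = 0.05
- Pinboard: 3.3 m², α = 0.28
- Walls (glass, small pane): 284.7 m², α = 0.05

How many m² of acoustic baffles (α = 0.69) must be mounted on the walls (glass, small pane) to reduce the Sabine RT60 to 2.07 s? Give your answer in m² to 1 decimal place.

Summing Sᵢαᵢ: 17.280 + 14.400 + 0.924 + 14.235 → A₁ = 46.839 sabins.
V = 1152 m³. Target absorption A₂ = 0.161 × 1152 / 2.07 = 89.600 sabins.
Absorption to add: 89.600 − 46.839 = 42.761 sabins.
Each m² of panel replacing the walls (glass, small pane) adds (0.69 − 0.05) = 0.64 sabins.
Area = ΔA/Δα = 42.761/0.64 = 66.8 m².

66.8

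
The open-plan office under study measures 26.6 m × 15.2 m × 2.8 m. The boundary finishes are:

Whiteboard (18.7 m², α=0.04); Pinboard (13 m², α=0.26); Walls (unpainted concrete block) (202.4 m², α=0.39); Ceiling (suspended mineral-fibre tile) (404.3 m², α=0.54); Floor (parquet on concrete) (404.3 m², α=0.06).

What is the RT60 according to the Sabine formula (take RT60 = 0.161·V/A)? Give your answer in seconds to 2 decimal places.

Equivalent absorption area: A = 18.7×0.04 + 13×0.26 + 202.4×0.39 + 404.3×0.54 + 404.3×0.06 = 325.644 m².
V = 26.6·15.2·2.8 = 1132.096 m³.
Sabine: RT60 = 0.161 × 1132.096 / 325.644 = 0.56 s.

0.56 s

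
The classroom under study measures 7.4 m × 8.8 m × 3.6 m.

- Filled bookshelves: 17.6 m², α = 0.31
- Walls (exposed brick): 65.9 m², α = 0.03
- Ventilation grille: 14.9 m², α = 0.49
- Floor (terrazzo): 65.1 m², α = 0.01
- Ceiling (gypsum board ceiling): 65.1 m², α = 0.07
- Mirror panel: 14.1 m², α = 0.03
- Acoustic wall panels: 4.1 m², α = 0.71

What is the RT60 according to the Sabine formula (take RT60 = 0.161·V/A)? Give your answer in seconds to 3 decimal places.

Total absorption A = 17.6×0.31 + 65.9×0.03 + 14.9×0.49 + 65.1×0.01 + 65.1×0.07 + 14.1×0.03 + 4.1×0.71
  = 5.456 + 1.977 + 7.301 + 0.651 + 4.557 + 0.423 + 2.911 = 23.276 m² sabins.
Volume V = 7.4 × 8.8 × 3.6 = 234.432 m³.
T = 0.161 V/A = 0.161·234.432/23.276 = 1.622 s.

1.622 seconds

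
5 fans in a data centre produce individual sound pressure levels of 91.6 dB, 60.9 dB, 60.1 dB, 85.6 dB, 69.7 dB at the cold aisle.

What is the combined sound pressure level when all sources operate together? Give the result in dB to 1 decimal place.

92.6 dB

Σ 10^(Lᵢ/10) = 1.82e+09.
L_total = 10·log₁₀(1.82e+09) = 92.6 dB.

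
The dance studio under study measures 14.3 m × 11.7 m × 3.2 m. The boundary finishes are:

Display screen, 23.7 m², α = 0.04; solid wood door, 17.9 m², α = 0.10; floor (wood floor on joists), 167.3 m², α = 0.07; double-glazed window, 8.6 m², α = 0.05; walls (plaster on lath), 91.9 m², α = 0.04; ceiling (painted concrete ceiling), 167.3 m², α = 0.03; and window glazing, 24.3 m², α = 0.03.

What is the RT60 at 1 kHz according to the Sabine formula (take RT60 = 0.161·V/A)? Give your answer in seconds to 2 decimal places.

Summing Sᵢαᵢ: 0.948 + 1.790 + 11.711 + 0.430 + 3.676 + 5.019 + 0.729 → A = 24.303 sabins.
Volume V = 14.3 × 11.7 × 3.2 = 535.392 m³.
T = 0.161 V/A = 0.161·535.392/24.303 = 3.55 s.

3.55 sec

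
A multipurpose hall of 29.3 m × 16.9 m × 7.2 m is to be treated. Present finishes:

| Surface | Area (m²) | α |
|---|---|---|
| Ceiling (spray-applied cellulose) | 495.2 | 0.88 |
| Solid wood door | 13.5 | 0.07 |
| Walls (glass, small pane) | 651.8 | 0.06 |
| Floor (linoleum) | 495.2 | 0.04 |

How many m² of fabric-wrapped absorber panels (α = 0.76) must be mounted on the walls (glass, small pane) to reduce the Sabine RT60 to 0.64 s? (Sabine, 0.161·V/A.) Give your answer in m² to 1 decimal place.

Total absorption A₁ = 495.2×0.88 + 13.5×0.07 + 651.8×0.06 + 495.2×0.04
  = 435.776 + 0.945 + 39.108 + 19.808 = 495.637 m² sabins.
V = 3565.224 m³. Target absorption A₂ = 0.161 × 3565.224 / 0.64 = 896.877 sabins.
Absorption to add: 896.877 − 495.637 = 401.240 sabins.
Net gain per m²: Δα = 0.76 − 0.06 = 0.70.
Panel area = 401.240 / 0.70 = 573.2 m².

573.2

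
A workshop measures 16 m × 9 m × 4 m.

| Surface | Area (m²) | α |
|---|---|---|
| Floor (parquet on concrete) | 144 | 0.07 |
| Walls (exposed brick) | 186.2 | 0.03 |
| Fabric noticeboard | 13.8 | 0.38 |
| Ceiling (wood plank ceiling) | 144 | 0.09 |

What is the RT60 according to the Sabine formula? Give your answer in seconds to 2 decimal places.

Summing Sᵢαᵢ: 10.080 + 5.586 + 5.244 + 12.960 → A = 33.870 sabins.
V = 16·9·4 = 576 m³.
RT60 = 0.161 · V / A = 0.161 × 576 / 33.870 = 2.74 s.

2.74 s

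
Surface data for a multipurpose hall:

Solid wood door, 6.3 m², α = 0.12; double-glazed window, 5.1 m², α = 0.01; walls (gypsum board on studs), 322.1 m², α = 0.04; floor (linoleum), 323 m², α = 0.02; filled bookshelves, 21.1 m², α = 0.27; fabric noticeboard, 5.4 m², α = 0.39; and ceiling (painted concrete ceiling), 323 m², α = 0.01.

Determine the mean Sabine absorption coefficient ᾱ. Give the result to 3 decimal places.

0.031

S = Σ Sᵢ = 6.3 + 5.1 + 322.1 + 323 + 21.1 + 5.4 + 323 = 1006.0 m².
A = 6.3*0.12 + 5.1*0.01 + 322.1*0.04 + 323*0.02 + 21.1*0.27 + 5.4*0.39 + 323*0.01 = 31.184 sabins.
ᾱ = A/S = 0.031.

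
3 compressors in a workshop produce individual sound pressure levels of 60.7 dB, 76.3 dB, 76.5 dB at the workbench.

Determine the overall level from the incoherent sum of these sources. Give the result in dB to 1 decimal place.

79.5 dB

Sum in the linear (power) domain: Σ 10^(Lᵢ/10) = 10^(60.7/10) + 10^(76.3/10) + 10^(76.5/10) = 8.85e+07.
L_total = 10·log₁₀(8.85e+07) = 79.5 dB.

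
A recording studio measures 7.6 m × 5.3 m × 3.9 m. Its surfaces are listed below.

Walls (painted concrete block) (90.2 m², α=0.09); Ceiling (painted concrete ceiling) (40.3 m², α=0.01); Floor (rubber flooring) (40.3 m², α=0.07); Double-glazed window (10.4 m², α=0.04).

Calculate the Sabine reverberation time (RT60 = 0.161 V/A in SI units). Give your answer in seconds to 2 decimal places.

2.15 s

Total absorption A = 90.2·0.09 + 40.3·0.01 + 40.3·0.07 + 10.4·0.04
  = 8.118 + 0.403 + 2.821 + 0.416 = 11.758 m² sabins.
V = 7.6·5.3·3.9 = 157.092 m³.
T = 0.161 V/A = 0.161·157.092/11.758 = 2.15 s.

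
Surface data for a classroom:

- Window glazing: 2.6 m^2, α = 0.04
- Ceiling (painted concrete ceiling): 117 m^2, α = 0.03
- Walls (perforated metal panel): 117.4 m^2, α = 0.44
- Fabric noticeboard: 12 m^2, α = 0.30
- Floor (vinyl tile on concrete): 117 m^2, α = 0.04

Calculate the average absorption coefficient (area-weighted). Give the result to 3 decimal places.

0.174

S = Σ Sᵢ = 2.6 + 117 + 117.4 + 12 + 117 = 366.0 m^2.
A = 2.6·0.04 + 117·0.03 + 117.4·0.44 + 12·0.30 + 117·0.04 = 63.550 sabins.
ᾱ = A/S = 0.174.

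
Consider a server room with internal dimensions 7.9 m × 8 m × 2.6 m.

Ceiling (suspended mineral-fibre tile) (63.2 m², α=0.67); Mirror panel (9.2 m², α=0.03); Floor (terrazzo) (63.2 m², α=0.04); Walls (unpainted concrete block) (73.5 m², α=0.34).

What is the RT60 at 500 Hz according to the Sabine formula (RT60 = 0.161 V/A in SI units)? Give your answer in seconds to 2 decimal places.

Summing Sᵢαᵢ: 42.344 + 0.276 + 2.528 + 24.990 → A = 70.138 sabins.
V = 7.9·8·2.6 = 164.32 m³.
Sabine: RT60 = 0.161 × 164.32 / 70.138 = 0.38 s.

0.38 sec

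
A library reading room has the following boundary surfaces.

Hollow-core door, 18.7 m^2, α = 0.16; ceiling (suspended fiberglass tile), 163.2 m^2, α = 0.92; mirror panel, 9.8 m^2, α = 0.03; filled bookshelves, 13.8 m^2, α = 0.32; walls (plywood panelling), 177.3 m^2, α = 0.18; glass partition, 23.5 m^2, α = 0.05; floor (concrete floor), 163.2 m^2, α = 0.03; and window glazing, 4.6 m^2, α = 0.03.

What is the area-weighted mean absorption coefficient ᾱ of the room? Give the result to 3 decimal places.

S = Σ Sᵢ = 18.7 + 163.2 + 9.8 + 13.8 + 177.3 + 23.5 + 163.2 + 4.6 = 574.1 m^2.
A = 18.7×0.16 + 163.2×0.92 + 9.8×0.03 + 13.8×0.32 + 177.3×0.18 + 23.5×0.05 + 163.2×0.03 + 4.6×0.03 = 195.969 sabins.
ᾱ = 195.969 / 574.1 = 0.341.

0.341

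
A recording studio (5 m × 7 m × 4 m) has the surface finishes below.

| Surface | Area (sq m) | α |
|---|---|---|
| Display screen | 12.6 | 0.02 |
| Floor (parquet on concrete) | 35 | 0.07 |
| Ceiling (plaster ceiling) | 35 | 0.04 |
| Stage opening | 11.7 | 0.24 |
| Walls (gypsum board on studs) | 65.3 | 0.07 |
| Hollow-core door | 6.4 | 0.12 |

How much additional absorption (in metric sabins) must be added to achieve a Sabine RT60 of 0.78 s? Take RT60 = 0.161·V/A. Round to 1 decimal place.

16.6 sabins

Total absorption A₁ = 12.6*0.02 + 35*0.07 + 35*0.04 + 11.7*0.24 + 65.3*0.07 + 6.4*0.12
  = 0.252 + 2.450 + 1.400 + 2.808 + 4.571 + 0.768 = 12.249 sq m sabins.
For T = 0.78 s, need A₂ = 0.161·V/T = 0.161·140/0.78 = 28.897 sabins.
Additional absorption ΔA = 28.897 − 12.249 = 16.6 sabins.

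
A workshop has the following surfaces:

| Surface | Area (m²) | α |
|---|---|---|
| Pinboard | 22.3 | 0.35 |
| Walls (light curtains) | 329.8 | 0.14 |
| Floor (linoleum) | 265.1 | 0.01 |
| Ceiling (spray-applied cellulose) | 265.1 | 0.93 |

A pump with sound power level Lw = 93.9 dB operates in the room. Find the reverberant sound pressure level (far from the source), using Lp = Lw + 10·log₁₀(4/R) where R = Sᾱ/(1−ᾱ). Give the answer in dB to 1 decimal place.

A = 303.171 sabins; S = 882.3 m².
ᾱ = 0.3436, so room constant R = A/(1−ᾱ) = 461.869 m².
Lp = 93.9 + 10·log₁₀(4/461.869) = 93.9 + (-20.62) = 73.3 dB.

73.3 dB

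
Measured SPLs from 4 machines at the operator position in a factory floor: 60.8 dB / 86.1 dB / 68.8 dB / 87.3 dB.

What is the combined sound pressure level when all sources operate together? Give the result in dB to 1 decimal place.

89.8 dB

Sum in the linear (power) domain: Σ 10^(Lᵢ/10) = 10^(60.8/10) + 10^(86.1/10) + 10^(68.8/10) + 10^(87.3/10) = 9.532e+08.
Combined level = 10 log₁₀(9.532e+08) = 89.8 dB.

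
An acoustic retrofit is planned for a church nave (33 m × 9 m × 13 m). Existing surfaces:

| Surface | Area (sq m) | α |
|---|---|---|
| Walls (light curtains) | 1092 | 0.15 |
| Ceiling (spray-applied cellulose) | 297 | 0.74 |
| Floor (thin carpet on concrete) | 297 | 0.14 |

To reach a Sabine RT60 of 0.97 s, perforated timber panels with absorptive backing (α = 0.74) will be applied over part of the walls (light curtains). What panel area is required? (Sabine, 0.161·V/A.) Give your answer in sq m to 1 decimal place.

365.6

Total absorption A₁ = 1092·0.15 + 297·0.74 + 297·0.14
  = 163.800 + 219.780 + 41.580 = 425.160 sq m sabins.
V = 3861 m³. Target absorption A₂ = 0.161 × 3861 / 0.97 = 640.846 sabins.
ΔA needed = 640.846 − 425.160 = 215.686 sabins.
Each sq m of panel replacing the walls (light curtains) adds (0.74 − 0.15) = 0.59 sabins.
Area = ΔA/Δα = 215.686/0.59 = 365.6 sq m.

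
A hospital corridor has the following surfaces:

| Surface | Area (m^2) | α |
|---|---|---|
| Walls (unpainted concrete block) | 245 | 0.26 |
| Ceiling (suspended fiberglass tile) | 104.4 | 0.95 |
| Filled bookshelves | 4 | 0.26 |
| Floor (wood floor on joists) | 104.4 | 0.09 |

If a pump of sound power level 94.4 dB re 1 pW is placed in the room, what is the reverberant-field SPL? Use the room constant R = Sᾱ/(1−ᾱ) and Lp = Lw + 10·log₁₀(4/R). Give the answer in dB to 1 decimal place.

76.0 dB

Σ(Sᵢαᵢ) = 245×0.26 + 104.4×0.95 + 4×0.26 + 104.4×0.09 = 173.316; total area S = 457.8 m^2.
ᾱ = 173.316/457.8 = 0.3786; R = Sᾱ/(1−ᾱ) = 173.316/(1−0.3786) = 278.912 m^2.
Lp = 94.4 + 10·log₁₀(4/278.912) = 94.4 + (-18.43) = 76.0 dB.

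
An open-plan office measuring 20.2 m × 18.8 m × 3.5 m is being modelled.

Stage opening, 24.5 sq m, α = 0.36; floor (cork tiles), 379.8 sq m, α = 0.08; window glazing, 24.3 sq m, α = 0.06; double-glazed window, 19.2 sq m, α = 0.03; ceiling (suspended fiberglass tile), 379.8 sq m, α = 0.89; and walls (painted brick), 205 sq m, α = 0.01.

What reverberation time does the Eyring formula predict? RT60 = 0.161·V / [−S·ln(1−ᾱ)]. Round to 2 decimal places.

0.45 s

S = Σ Sᵢ = 1032.6 sq m.
Σ(Sᵢαᵢ) = 24.5·0.36 + 379.8·0.08 + 24.3·0.06 + 19.2·0.03 + 379.8·0.89 + 205·0.01 = 381.310.
ᾱ = 381.310 / 1032.6 = 0.3693.
Eyring denominator: −S ln(1−ᾱ) = 475.951.
V = 20.2 × 18.8 × 3.5 = 1329.16 m³.
T = 0.161·V/[−S·ln(1−ᾱ)] = 0.161·1329.16/475.951 = 0.45 s.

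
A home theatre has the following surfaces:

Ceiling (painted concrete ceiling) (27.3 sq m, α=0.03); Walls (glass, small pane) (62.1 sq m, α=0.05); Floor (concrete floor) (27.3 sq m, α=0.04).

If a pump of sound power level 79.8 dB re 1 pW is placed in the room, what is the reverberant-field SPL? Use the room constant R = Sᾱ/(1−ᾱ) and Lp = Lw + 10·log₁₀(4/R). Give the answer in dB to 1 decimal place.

78.6 dB

A = 5.016 sabins; S = 116.7 sq m.
ᾱ = 5.016/116.7 = 0.0430; R = Sᾱ/(1−ᾱ) = 5.016/(1−0.0430) = 5.241 sq m.
Lp = 79.8 + 10·log₁₀(4/5.241) = 79.8 + (-1.17) = 78.6 dB.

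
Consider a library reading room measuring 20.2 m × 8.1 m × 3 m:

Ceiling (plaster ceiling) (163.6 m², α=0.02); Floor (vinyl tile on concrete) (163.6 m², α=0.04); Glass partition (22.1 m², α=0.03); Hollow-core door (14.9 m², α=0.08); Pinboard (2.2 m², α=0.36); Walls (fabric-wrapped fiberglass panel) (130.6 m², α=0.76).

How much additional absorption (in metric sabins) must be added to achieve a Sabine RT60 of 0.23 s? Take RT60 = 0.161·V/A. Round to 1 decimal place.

A₁ = Σ Sᵢαᵢ = 163.6×0.02 + 163.6×0.04 + 22.1×0.03 + 14.9×0.08 + 2.2×0.36 + 130.6×0.76 = 111.719 sabins.
For T = 0.23 s, need A₂ = 0.161·V/T = 0.161·490.86/0.23 = 343.602 sabins.
Additional absorption ΔA = 343.602 − 111.719 = 231.9 sabins.

231.9 sabins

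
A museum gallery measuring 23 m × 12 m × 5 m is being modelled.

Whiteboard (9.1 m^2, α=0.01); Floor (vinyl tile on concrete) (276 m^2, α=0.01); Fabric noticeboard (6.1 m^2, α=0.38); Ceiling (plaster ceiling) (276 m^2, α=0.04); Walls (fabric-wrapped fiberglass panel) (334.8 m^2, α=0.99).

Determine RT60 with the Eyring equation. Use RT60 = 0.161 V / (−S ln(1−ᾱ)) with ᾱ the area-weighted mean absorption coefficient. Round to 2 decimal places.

0.51 s

S = Σ Sᵢ = 902.0 m^2.
Absorption A = 9.1·0.01 + 276·0.01 + 6.1·0.38 + 276·0.04 + 334.8·0.99 = 347.661 sabins.
Mean coefficient ᾱ = A/S = 0.3854.
−S·ln(1−ᾱ) = −902.0 × ln(1 − 0.3854) = 439.079.
V = 23 × 12 × 5 = 1380 m³.
RT60 = 0.161 × 1380 / 439.079 = 0.51 s.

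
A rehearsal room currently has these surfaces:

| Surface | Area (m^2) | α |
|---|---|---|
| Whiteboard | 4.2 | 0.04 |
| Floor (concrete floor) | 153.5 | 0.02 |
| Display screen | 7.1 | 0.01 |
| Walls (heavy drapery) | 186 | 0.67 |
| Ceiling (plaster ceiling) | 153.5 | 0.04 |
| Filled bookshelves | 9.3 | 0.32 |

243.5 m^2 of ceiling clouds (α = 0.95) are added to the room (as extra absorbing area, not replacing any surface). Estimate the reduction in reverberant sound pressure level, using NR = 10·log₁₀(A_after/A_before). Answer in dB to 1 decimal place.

A_before = Σ Sᵢαᵢ = 4.2×0.04 + 153.5×0.02 + 7.1×0.01 + 186×0.67 + 153.5×0.04 + 9.3×0.32 = 137.045 sabins.
Added absorption = 243.5 × 0.95 = 231.325 sabins.
New total A_after = 368.370 sabins.
Reduction = 10 log₁₀(A_after/A_before) = 10 log₁₀(2.6879) = 4.3 dB.

4.3 dB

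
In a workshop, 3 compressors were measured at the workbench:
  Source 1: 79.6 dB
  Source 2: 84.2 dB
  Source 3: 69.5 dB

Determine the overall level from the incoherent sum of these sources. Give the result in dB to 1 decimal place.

Σ 10^(Lᵢ/10) = 3.631e+08.
Back to dB: 10·log₁₀ Σ = 85.6 dB.

85.6 dB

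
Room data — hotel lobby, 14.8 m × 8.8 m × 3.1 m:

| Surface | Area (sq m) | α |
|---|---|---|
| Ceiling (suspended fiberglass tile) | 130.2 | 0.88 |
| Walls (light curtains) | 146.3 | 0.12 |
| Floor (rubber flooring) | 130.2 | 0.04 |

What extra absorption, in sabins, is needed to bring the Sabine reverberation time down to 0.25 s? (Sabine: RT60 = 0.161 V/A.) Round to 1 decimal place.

A₁ = Σ Sᵢαᵢ = 130.2×0.88 + 146.3×0.12 + 130.2×0.04 = 137.340 sabins.
V = 403.744 m³. Required absorption A₂ = 0.161 × 403.744 / 0.25 = 260.011 sabins.
ΔA = A₂ − A₁ = 260.011 − 137.340 = 122.7 sabins.

122.7 sabins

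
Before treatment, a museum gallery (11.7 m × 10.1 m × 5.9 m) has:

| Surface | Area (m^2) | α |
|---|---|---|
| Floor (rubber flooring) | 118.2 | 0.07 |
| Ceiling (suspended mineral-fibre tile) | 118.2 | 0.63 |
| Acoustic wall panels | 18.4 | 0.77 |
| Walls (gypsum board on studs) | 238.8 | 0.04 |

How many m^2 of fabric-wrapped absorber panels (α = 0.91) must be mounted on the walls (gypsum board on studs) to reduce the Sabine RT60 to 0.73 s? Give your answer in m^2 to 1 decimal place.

54.4

Summing Sᵢαᵢ: 8.274 + 74.466 + 14.168 + 9.552 → A₁ = 106.460 sabins.
V = 697.203 m³. Target absorption A₂ = 0.161 × 697.203 / 0.73 = 153.767 sabins.
ΔA needed = 153.767 − 106.460 = 47.307 sabins.
Net gain per m^2: Δα = 0.91 − 0.04 = 0.87.
Panel area = 47.307 / 0.87 = 54.4 m^2.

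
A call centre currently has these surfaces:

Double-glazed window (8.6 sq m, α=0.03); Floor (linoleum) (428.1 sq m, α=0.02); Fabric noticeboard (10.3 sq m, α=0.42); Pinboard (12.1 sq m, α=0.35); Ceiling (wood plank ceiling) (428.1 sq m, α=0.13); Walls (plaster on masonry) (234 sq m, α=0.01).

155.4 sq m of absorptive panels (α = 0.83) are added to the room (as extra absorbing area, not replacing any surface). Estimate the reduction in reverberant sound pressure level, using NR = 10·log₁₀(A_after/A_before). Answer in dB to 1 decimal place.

4.3 dB

Equivalent absorption area: A_before = 8.6·0.03 + 428.1·0.02 + 10.3·0.42 + 12.1·0.35 + 428.1·0.13 + 234·0.01 = 75.374 sq m.
Added absorption = 155.4 × 0.83 = 128.982 sabins.
New total A_after = 204.356 sabins.
NR = 10·log₁₀(204.356/75.374) = 4.3 dB.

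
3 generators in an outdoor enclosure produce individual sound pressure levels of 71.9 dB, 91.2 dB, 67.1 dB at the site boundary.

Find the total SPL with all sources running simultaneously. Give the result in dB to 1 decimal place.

Σ 10^(Lᵢ/10) = 1.339e+09.
L_total = 10·log₁₀(1.339e+09) = 91.3 dB.

91.3 dB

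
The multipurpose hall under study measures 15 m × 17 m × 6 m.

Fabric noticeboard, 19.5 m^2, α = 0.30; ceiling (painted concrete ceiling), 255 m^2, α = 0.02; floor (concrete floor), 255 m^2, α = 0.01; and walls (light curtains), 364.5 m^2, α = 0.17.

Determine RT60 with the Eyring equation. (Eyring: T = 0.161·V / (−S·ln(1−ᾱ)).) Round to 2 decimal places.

Total surface area S = 19.5 + 255 + 255 + 364.5 = 894.0 m^2.
Σ(Sᵢαᵢ) = 19.5×0.30 + 255×0.02 + 255×0.01 + 364.5×0.17 = 75.465.
Mean coefficient ᾱ = A/S = 0.0844.
−S·ln(1−ᾱ) = −894.0 × ln(1 − 0.0844) = 78.829.
V = 15 × 17 × 6 = 1530 m³.
T = 0.161·V/[−S·ln(1−ᾱ)] = 0.161·1530/78.829 = 3.12 s.

3.12 s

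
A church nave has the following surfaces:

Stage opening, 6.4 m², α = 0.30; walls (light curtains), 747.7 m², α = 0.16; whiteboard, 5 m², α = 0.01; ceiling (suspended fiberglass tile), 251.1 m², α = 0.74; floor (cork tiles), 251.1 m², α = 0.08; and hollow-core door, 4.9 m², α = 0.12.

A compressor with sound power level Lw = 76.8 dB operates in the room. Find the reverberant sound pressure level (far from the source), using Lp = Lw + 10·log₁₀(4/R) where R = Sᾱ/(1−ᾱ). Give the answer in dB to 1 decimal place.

A = 328.092 sabins; S = 1266.2 m².
ᾱ = 328.092/1266.2 = 0.2591; R = Sᾱ/(1−ᾱ) = 328.092/(1−0.2591) = 442.829 m².
Lp = Lw + 10 log₁₀(4/R) = 76.8 -20.44 = 56.4 dB.

56.4 dB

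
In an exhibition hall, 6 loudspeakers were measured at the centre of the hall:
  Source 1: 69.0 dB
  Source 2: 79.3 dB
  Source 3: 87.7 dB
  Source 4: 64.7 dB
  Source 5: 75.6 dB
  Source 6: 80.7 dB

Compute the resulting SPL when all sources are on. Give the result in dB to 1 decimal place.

89.2 dB

Σ 10^(Lᵢ/10) = 8.386e+08.
L_total = 10·log₁₀(8.386e+08) = 89.2 dB.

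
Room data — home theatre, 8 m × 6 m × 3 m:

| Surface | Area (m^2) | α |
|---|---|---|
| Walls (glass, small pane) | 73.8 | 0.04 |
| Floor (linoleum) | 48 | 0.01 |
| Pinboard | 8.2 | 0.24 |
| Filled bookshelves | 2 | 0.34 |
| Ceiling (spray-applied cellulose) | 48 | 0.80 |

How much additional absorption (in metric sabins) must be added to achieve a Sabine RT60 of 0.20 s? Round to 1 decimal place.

71.4 sabins

A₁ = Σ Sᵢαᵢ = 73.8·0.04 + 48·0.01 + 8.2·0.24 + 2·0.34 + 48·0.80 = 44.480 sabins.
For T = 0.20 s, need A₂ = 0.161·V/T = 0.161·144/0.20 = 115.920 sabins.
Shortfall: 115.920 − 44.480 = 71.4 sabins.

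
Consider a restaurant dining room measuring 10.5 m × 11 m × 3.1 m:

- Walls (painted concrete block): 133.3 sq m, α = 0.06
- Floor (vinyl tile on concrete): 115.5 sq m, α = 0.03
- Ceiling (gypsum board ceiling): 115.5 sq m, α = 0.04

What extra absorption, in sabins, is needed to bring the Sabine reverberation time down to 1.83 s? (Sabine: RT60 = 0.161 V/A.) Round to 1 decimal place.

15.4 sabins

Total absorption A₁ = 133.3×0.06 + 115.5×0.03 + 115.5×0.04
  = 7.998 + 3.465 + 4.620 = 16.083 sq m sabins.
Target A₂ = 0.161·358.05/1.83 = 31.501 sabins (V = 358.05 m³).
Additional absorption ΔA = 31.501 − 16.083 = 15.4 sabins.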